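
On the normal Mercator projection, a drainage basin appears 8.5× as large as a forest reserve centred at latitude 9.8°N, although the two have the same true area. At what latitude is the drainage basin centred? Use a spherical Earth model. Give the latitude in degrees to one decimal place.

70.2°

Mercator areal scale is sec²φ, so apparent-area ratio = sec²φ₁ / sec²φ₂ = cos²φ₂ / cos²φ₁.
cos²φ₂ / cos²φ₁ = 8.5  ⇒  cos φ₁ = cos 9.8° / √8.5 = 0.9854/2.915 = 0.3380.
φ₁ = arccos(0.3380) ≈ 70.2°.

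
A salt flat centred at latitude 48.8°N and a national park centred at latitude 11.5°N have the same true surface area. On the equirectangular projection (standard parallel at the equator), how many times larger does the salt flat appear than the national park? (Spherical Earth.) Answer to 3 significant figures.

1.49

For the equirectangular projection with φ₀ = 0 (plate carrée), h = 1 along meridians and k = sec φ along parallels.
Areal scale at 48.8°: h·k = 1.000 × 1.518 = 1.518.
Areal scale at 11.5°: h·k = 1.000 × 1.020 = 1.020.
Ratio = 1.518/1.020 ≈ 1.49.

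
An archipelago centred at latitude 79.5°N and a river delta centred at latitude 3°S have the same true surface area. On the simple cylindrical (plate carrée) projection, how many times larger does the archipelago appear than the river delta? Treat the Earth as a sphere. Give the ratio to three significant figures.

For the equirectangular projection with φ₀ = 0 (plate carrée), h = 1 along meridians and k = sec φ along parallels.
Areal scale at 79.5°: h·k = 1.000 × 5.487 = 5.487.
Areal scale at 3°: h·k = 1.000 × 1.001 = 1.001.
Ratio = 5.487/1.001 ≈ 5.48.

5.48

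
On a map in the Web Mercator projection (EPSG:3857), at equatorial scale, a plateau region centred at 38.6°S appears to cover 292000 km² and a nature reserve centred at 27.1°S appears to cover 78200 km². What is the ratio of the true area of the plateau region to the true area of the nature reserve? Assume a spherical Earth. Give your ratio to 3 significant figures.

2.88

On Mercator the areal scale is sec²φ, so true area = apparent × cos²φ.
True area of plateau region: 292000 × cos²(38.6°) = 292000 × 0.6108 = 178300 km².
True area of nature reserve: 78200 × cos²(27.1°) = 78200 × 0.7925 = 61970 km².
Ratio = 178300 / 61970 ≈ 2.88.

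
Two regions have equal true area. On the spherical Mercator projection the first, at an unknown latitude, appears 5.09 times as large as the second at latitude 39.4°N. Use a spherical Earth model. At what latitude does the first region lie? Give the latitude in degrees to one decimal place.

For equal true areas on Mercator, apparent areas scale as sec²φ, so the ratio is cos²φ₂ / cos²φ₁.
cos²φ₂ / cos²φ₁ = 5.09  ⇒  cos φ₁ = cos 39.4° / √5.09 = 0.7727/2.256 = 0.3425.
φ₁ = arccos(0.3425) ≈ 70.0°.

70.0°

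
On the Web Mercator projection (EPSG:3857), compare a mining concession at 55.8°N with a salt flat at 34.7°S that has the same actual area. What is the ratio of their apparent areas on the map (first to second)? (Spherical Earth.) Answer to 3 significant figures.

2.14

Mercator is conformal with k = sec φ, so areal scale = k² = sec²φ.
At 55.8°: sec²(55.8°) = 1/0.5621² = 3.165.
At 34.7°: sec²(34.7°) = 1/0.8221² = 1.479.
Ratio = 3.165/1.479 = cos²(34.7°)/cos²(55.8°) ≈ 2.14.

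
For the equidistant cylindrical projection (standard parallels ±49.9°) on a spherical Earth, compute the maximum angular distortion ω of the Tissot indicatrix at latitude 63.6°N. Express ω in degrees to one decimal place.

With standard parallel φ₀ = 49.9°, the equirectangular projection gives x = Rλ cos φ₀, y = Rφ, so h = 1 and k = cos 49.9° / cos φ.
At 63.6°: h = 1.000, k = 1.449; principal scales a = 1.449, b = 1.000.
sin(ω/2) = (a − b)/(a + b) = 0.4487/2.449 = 0.1832, so ω = 2 arcsin(0.1832) ≈ 21.1°.

21.1°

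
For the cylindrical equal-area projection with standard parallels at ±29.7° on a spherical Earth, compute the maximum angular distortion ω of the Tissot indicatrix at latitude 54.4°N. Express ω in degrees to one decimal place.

44.7°

A cylindrical equal-area projection with standard parallel φ₀ has meridian scale h = cos φ / cos φ₀ and parallel scale k = cos φ₀ / cos φ (so areas are preserved, h·k = 1).
At 54.4°: h = 0.6702, k = 1.492; principal scales a = 1.492, b = 0.6702.
sin(ω/2) = (a − b)/(a + b) = 0.8220/2.162 = 0.3802, so ω = 2 arcsin(0.3802) ≈ 44.7°.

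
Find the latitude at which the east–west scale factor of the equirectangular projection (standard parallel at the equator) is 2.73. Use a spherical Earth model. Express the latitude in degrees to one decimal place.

68.5°

Plate carrée: h = 1, k = sec φ along parallels.
sec φ = 2.73  ⇒  cos φ = 0.3663  ⇒  φ ≈ 68.5°.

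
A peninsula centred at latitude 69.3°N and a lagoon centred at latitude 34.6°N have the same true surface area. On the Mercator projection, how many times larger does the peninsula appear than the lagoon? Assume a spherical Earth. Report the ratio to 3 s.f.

5.42

Mercator areal scale is sec²φ.
At 69.3°: sec²(69.3°) = 1/0.3535² = 8.004.
At 34.6°: sec²(34.6°) = 1/0.8231² = 1.476.
Ratio = 8.004/1.476 = cos²(34.6°)/cos²(69.3°) ≈ 5.42.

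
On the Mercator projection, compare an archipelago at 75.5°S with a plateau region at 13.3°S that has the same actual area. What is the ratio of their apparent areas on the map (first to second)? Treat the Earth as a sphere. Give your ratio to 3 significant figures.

15.1

Mercator is conformal with k = sec φ, so areal scale = k² = sec²φ.
At 75.5°: sec²(75.5°) = 1/0.2504² = 15.95.
At 13.3°: sec²(13.3°) = 1/0.9732² = 1.056.
Ratio = 15.95/1.056 = cos²(13.3°)/cos²(75.5°) ≈ 15.1.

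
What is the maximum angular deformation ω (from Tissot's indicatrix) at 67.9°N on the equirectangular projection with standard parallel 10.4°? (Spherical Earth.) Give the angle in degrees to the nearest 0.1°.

53.1°

The equidistant cylindrical projection with φ₀ = 10.4° has h = 1 (meridians true) and k = cos φ₀ / cos φ along parallels.
At 67.9°: h = 1.000, k = 2.614; principal scales a = 2.614, b = 1.000.
sin(ω/2) = (a − b)/(a + b) = 1.614/3.614 = 0.4466, so ω = 2 arcsin(0.4466) ≈ 53.1°.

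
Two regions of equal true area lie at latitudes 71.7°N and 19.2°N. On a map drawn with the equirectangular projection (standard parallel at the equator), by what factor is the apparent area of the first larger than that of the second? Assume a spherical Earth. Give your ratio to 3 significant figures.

3.01

Plate carrée maps x = Rλ, y = Rφ. The meridian scale is h = 1 and the parallel scale is k = 1/cos φ = sec φ.
Areal scale at 71.7°: h·k = 1.000 × 3.185 = 3.185.
Areal scale at 19.2°: h·k = 1.000 × 1.059 = 1.059.
Ratio = 3.185/1.059 ≈ 3.01.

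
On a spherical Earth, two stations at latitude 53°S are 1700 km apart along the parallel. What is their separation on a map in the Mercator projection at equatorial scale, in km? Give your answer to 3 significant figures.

For Mercator, h = k = sec φ (a conformal cylindrical projection has a single point scale, 1/cos φ).
Along the parallel, k = sec 53° = 1/0.6018 = 1.662.
Map distance = 1700 × 1.662 ≈ 2820 km.

2820 km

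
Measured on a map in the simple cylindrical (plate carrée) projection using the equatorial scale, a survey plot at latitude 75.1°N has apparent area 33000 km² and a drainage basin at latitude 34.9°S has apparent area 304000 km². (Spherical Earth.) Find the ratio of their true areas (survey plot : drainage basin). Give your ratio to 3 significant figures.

Plate carrée has h = 1 and k = sec φ, giving areal scale sec φ; true area = (apparent area) · cos φ.
True area of survey plot: 33000 × cos(75.1°) = 33000 × 0.2571 = 8485 km².
True area of drainage basin: 304000 × cos(34.9°) = 304000 × 0.8202 = 249300 km².
Ratio = 8485 / 249300 ≈ 0.0340.

0.0340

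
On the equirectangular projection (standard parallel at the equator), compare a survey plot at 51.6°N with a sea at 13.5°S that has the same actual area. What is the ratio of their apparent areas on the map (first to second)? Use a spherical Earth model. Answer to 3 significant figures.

1.57

In the plate carrée (x = Rλ, y = Rφ), meridians are true-scale (h = 1) and parallels are stretched by k = sec φ.
Areal scale at 51.6°: h·k = 1.000 × 1.610 = 1.610.
Areal scale at 13.5°: h·k = 1.000 × 1.028 = 1.028.
Ratio = 1.610/1.028 ≈ 1.57.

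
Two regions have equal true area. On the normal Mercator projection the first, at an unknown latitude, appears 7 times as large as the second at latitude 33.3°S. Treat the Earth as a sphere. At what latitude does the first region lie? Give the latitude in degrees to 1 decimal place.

Mercator areal scale is sec²φ, so apparent-area ratio = sec²φ₁ / sec²φ₂ = cos²φ₂ / cos²φ₁.
cos²φ₂ / cos²φ₁ = 7  ⇒  cos φ₁ = cos 33.3° / √7 = 0.8358/2.646 = 0.3159.
φ₁ = arccos(0.3159) ≈ 71.6°.

71.6°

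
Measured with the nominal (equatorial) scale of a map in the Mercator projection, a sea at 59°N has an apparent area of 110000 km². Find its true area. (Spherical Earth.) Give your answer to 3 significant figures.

29200 km²

For Mercator, h = k = sec φ (a conformal cylindrical projection has a single point scale, 1/cos φ).
Areal scale = k² = sec²φ = 1/cos²(59°) = 1/0.5150² = 3.770.
True area = apparent / (areal scale) = 110000 / 3.770 ≈ 29200 km².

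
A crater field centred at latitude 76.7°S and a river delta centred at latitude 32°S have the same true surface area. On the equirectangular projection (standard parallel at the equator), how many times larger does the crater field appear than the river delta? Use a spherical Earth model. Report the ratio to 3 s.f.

3.69

For the equirectangular projection with φ₀ = 0 (plate carrée), h = 1 along meridians and k = sec φ along parallels.
Areal scale at 76.7°: h·k = 1.000 × 4.347 = 4.347.
Areal scale at 32°: h·k = 1.000 × 1.179 = 1.179.
Ratio = 4.347/1.179 ≈ 3.69.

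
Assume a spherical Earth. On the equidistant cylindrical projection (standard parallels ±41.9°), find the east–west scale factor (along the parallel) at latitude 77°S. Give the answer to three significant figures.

3.31

The equidistant cylindrical projection with φ₀ = 41.9° has h = 1 (meridians true) and k = cos φ₀ / cos φ along parallels.
k = cos 41.9° / cos 77° = 0.7443/0.2250 = 3.309.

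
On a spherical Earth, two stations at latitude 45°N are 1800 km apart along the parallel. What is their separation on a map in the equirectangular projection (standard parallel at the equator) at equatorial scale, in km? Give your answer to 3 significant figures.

Plate carrée maps x = Rλ, y = Rφ. The meridian scale is h = 1 and the parallel scale is k = 1/cos φ = sec φ.
Along the parallel, k = sec 45° = 1/0.7071 = 1.414.
Map distance = 1800 × 1.414 ≈ 2550 km.

2550 km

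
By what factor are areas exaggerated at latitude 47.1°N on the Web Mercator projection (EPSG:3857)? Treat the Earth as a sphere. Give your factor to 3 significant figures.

For Mercator, h = k = sec φ (a conformal cylindrical projection has a single point scale, 1/cos φ).
Areal scale = k² = sec²φ = 1/cos²(47.1°) = 1/0.6807² = 2.158.

2.16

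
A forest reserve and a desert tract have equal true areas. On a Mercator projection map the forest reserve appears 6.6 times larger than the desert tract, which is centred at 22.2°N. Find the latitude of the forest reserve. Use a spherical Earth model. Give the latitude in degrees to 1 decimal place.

68.9°

On Mercator, (apparent₁)/(apparent₂) = sec²φ₁ / sec²φ₂ when true areas are equal.
cos²φ₂ / cos²φ₁ = 6.6  ⇒  cos φ₁ = cos 22.2° / √6.6 = 0.9259/2.569 = 0.3604.
φ₁ = arccos(0.3604) ≈ 68.9°.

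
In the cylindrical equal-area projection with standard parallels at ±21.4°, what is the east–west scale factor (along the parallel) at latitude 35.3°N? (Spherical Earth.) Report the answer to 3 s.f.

1.14

Cylindrical equal-area (φ₀ = 21.4°): h = cos φ / cos 21.4° along meridians, k = cos 21.4° / cos φ along parallels; h·k = 1.
k = cos 21.4° / cos 35.3° = 0.9311/0.8161 = 1.141.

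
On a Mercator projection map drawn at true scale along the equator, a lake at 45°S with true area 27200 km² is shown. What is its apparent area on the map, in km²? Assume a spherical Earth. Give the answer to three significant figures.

The Mercator projection is conformal; its linear scale factor is the same in every direction and equals sec φ = 1/cos φ.
Areal scale = k² = sec²φ = 1/cos²(45°) = 1/0.7071² = 2.000.
Apparent area = 27200 × 2.000 ≈ 54400 km².

54400 km²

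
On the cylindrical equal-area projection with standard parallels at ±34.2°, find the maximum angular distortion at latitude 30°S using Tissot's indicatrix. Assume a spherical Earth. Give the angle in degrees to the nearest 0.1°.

5.3°

Cylindrical equal-area (φ₀ = 34.2°): h = cos φ / cos 34.2° along meridians, k = cos 34.2° / cos φ along parallels; h·k = 1.
At 30°: h = 1.047, k = 0.9550; principal scales a = 1.047, b = 0.9550.
sin(ω/2) = (a − b)/(a + b) = 0.09206/2.002 = 0.04598, so ω = 2 arcsin(0.04598) ≈ 5.3°.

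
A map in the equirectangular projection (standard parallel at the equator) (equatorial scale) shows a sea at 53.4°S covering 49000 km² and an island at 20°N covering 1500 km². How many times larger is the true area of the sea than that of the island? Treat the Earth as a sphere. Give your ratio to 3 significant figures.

Plate carrée has h = 1 and k = sec φ, giving areal scale sec φ; true area = (apparent area) · cos φ.
True area of sea: 49000 × cos(53.4°) = 49000 × 0.5962 = 29220 km².
True area of island: 1500 × cos(20°) = 1500 × 0.9397 = 1410 km².
Ratio = 29220 / 1410 ≈ 20.7.

20.7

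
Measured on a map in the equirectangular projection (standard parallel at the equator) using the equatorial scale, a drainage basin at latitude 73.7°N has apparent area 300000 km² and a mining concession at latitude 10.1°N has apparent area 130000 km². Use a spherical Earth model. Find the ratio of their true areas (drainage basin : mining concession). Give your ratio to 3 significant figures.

Plate carrée has h = 1 and k = sec φ, giving areal scale sec φ; true area = (apparent area) · cos φ.
True area of drainage basin: 300000 × cos(73.7°) = 300000 × 0.2807 = 84200 km².
True area of mining concession: 130000 × cos(10.1°) = 130000 × 0.9845 = 128000 km².
Ratio = 84200 / 128000 ≈ 0.658.

0.658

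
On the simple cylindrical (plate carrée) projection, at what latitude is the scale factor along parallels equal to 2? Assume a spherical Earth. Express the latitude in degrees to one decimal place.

60.0°

Plate carrée: h = 1, k = sec φ along parallels.
sec φ = 2  ⇒  cos φ = 0.5000  ⇒  φ ≈ 60.0°.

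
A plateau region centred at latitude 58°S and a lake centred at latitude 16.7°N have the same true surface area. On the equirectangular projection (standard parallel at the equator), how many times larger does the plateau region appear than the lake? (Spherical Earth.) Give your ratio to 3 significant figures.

1.81

Plate carrée maps x = Rλ, y = Rφ. The meridian scale is h = 1 and the parallel scale is k = 1/cos φ = sec φ.
Areal scale at 58°: h·k = 1.000 × 1.887 = 1.887.
Areal scale at 16.7°: h·k = 1.000 × 1.044 = 1.044.
Ratio = 1.887/1.044 ≈ 1.81.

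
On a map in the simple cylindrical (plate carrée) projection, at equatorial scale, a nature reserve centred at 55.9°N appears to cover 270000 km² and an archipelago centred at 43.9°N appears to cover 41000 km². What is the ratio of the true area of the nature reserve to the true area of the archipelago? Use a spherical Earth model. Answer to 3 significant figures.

Plate carrée has h = 1 and k = sec φ, giving areal scale sec φ; true area = (apparent area) · cos φ.
True area of nature reserve: 270000 × cos(55.9°) = 270000 × 0.5606 = 151400 km².
True area of archipelago: 41000 × cos(43.9°) = 41000 × 0.7206 = 29540 km².
Ratio = 151400 / 29540 ≈ 5.12.

5.12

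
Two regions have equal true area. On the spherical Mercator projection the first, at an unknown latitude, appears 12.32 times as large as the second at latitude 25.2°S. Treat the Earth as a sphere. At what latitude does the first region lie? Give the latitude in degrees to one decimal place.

Mercator areal scale is sec²φ, so apparent-area ratio = sec²φ₁ / sec²φ₂ = cos²φ₂ / cos²φ₁.
cos²φ₂ / cos²φ₁ = 12.32  ⇒  cos φ₁ = cos 25.2° / √12.32 = 0.9048/3.510 = 0.2578.
φ₁ = arccos(0.2578) ≈ 75.1°.

75.1°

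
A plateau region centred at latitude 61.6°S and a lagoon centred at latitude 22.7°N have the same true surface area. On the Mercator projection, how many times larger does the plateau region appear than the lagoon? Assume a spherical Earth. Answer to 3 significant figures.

Mercator areal scale is sec²φ.
At 61.6°: sec²(61.6°) = 1/0.4756² = 4.421.
At 22.7°: sec²(22.7°) = 1/0.9225² = 1.175.
Ratio = 4.421/1.175 = cos²(22.7°)/cos²(61.6°) ≈ 3.76.

3.76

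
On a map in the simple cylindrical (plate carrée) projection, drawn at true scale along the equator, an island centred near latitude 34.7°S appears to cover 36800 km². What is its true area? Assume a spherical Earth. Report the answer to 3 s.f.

30300 km²

For the equirectangular projection with φ₀ = 0 (plate carrée), h = 1 along meridians and k = sec φ along parallels.
Areal scale = h·k = 1 × sec φ; at 34.7°, h = 1.000, k = 1.216, so h·k = 1.216.
True area = apparent / (areal scale) = 36800 / 1.216 ≈ 30300 km².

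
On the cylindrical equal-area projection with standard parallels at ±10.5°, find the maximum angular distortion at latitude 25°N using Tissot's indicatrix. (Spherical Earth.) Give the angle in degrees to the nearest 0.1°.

9.3°

For cylindrical equal-area with standard parallel φ₀, h = cos φ / cos φ₀ and k = cos φ₀ / cos φ, so h·k = 1.
At 25°: h = 0.9217, k = 1.085; principal scales a = 1.085, b = 0.9217.
sin(ω/2) = (a − b)/(a + b) = 0.1632/2.007 = 0.08131, so ω = 2 arcsin(0.08131) ≈ 9.3°.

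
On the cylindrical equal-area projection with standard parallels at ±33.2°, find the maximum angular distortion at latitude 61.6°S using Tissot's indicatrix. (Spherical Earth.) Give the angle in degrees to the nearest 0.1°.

A cylindrical equal-area projection with standard parallel φ₀ has meridian scale h = cos φ / cos φ₀ and parallel scale k = cos φ₀ / cos φ (so areas are preserved, h·k = 1).
At 61.6°: h = 0.5684, k = 1.759; principal scales a = 1.759, b = 0.5684.
sin(ω/2) = (a − b)/(a + b) = 1.191/2.328 = 0.5116, so ω = 2 arcsin(0.5116) ≈ 61.5°.

61.5°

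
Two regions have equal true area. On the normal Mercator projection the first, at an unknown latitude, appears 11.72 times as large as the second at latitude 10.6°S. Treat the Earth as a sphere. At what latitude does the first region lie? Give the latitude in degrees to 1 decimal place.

On Mercator, (apparent₁)/(apparent₂) = sec²φ₁ / sec²φ₂ when true areas are equal.
cos²φ₂ / cos²φ₁ = 11.72  ⇒  cos φ₁ = cos 10.6° / √11.72 = 0.9829/3.423 = 0.2871.
φ₁ = arccos(0.2871) ≈ 73.3°.

73.3°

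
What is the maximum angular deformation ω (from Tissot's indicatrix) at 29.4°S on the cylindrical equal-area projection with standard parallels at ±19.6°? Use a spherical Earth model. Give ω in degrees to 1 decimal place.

A cylindrical equal-area projection with standard parallel φ₀ has meridian scale h = cos φ / cos φ₀ and parallel scale k = cos φ₀ / cos φ (so areas are preserved, h·k = 1).
At 29.4°: h = 0.9248, k = 1.081; principal scales a = 1.081, b = 0.9248.
sin(ω/2) = (a − b)/(a + b) = 0.1565/2.006 = 0.07802, so ω = 2 arcsin(0.07802) ≈ 8.9°.

8.9°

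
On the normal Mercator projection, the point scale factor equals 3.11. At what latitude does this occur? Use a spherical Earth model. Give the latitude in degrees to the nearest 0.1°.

Mercator scale is k = sec φ = 1/cos φ.
1/cos φ = 3.11  ⇒  cos φ = 0.3215  ⇒  φ = arccos(0.3215) ≈ 71.2°.

71.2°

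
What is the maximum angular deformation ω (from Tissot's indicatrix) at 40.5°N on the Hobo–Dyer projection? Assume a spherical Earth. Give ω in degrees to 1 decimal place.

4.9°

Hobo–Dyer is a cylindrical equal-area projection with standard parallels at ±37.5°. For cylindrical equal-area with standard parallel φ₀, h = cos φ / cos φ₀ and k = cos φ₀ / cos φ, so h·k = 1.
At 40.5°: h = 0.9585, k = 1.043; principal scales a = 1.043, b = 0.9585.
sin(ω/2) = (a − b)/(a + b) = 0.08486/2.002 = 0.04239, so ω = 2 arcsin(0.04239) ≈ 4.9°.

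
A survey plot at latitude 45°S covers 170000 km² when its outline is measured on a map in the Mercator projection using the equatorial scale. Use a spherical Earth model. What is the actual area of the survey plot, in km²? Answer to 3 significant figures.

85000 km²

Mercator is conformal, so the point scale is isotropic: h = k = sec φ = 1/cos φ.
Areal scale = k² = sec²φ = 1/cos²(45°) = 1/0.7071² = 2.000.
True area = apparent / (areal scale) = 170000 / 2.000 ≈ 85000 km².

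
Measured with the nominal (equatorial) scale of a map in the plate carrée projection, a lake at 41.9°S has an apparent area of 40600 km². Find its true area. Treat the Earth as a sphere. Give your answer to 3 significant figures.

30200 km²

In the plate carrée (x = Rλ, y = Rφ), meridians are true-scale (h = 1) and parallels are stretched by k = sec φ.
Areal scale = h·k = 1 × sec φ; at 41.9°, h = 1.000, k = 1.344, so h·k = 1.344.
True area = apparent / (areal scale) = 40600 / 1.344 ≈ 30200 km².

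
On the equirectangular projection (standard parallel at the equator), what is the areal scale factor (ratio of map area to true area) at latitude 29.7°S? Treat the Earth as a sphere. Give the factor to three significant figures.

In the plate carrée (x = Rλ, y = Rφ), meridians are true-scale (h = 1) and parallels are stretched by k = sec φ.
Areal scale = h·k = 1 × sec φ; at 29.7°, h = 1.000, k = 1.151, so h·k = 1.151.

1.15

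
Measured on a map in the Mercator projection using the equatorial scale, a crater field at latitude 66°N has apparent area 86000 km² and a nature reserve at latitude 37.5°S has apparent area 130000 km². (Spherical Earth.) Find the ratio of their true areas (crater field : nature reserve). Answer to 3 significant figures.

Since Mercator area scale is 1/cos²φ, the true area equals the apparent area multiplied by cos²φ.
True area of crater field: 86000 × cos²(66°) = 86000 × 0.1654 = 14230 km².
True area of nature reserve: 130000 × cos²(37.5°) = 130000 × 0.6294 = 81820 km².
Ratio = 14230 / 81820 ≈ 0.174.

0.174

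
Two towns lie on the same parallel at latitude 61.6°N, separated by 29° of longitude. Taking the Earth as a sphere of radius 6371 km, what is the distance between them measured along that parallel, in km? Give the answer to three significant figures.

1530 km

Arc length along a parallel = R cos φ · Δλ (with Δλ in radians).
= 6371 × cos 61.6° × (29° × π/180) = 6371 × 0.4756 × 0.5061 ≈ 1530 km.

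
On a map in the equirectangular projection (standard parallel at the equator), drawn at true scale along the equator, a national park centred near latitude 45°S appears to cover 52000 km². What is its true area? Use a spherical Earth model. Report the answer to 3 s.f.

Plate carrée maps x = Rλ, y = Rφ. The meridian scale is h = 1 and the parallel scale is k = 1/cos φ = sec φ.
Areal scale = h·k = 1 × sec φ; at 45°, h = 1.000, k = 1.414, so h·k = 1.414.
True area = apparent / (areal scale) = 52000 / 1.414 ≈ 36800 km².

36800 km²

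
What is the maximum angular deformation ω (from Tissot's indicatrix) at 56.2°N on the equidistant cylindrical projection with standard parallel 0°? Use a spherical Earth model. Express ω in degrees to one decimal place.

Plate carrée maps x = Rλ, y = Rφ. The meridian scale is h = 1 and the parallel scale is k = 1/cos φ = sec φ.
At 56.2°: h = 1.000, k = 1.798; principal scales a = 1.798, b = 1.000.
sin(ω/2) = (a − b)/(a + b) = 0.7976/2.798 = 0.2851, so ω = 2 arcsin(0.2851) ≈ 33.1°.

33.1°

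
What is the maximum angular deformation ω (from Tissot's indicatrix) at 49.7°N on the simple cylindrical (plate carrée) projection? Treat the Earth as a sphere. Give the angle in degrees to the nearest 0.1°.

Plate carrée maps x = Rλ, y = Rφ. The meridian scale is h = 1 and the parallel scale is k = 1/cos φ = sec φ.
At 49.7°: h = 1.000, k = 1.546; principal scales a = 1.546, b = 1.000.
sin(ω/2) = (a − b)/(a + b) = 0.5461/2.546 = 0.2145, so ω = 2 arcsin(0.2145) ≈ 24.8°.

24.8°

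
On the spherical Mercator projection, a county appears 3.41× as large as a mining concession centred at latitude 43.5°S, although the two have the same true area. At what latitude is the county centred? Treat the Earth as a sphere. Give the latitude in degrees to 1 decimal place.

On Mercator, (apparent₁)/(apparent₂) = sec²φ₁ / sec²φ₂ when true areas are equal.
cos²φ₂ / cos²φ₁ = 3.41  ⇒  cos φ₁ = cos 43.5° / √3.41 = 0.7254/1.847 = 0.3928.
φ₁ = arccos(0.3928) ≈ 66.9°.

66.9°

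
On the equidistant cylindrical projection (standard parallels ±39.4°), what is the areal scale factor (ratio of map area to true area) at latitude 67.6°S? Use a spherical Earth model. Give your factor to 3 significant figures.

2.03

In the equirectangular projection with standard parallel φ₀ = 39.4° (x = Rλ cos φ₀, y = Rφ), meridians are true-scale (h = 1) and the parallel scale is k = cos φ₀ / cos φ.
Areal scale = h·k = 1 × cos φ₀ / cos φ; at 67.6°, h = 1.000, k = 2.028, so h·k = 2.028.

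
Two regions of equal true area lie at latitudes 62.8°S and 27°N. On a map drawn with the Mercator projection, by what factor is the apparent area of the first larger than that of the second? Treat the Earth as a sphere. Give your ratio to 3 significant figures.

3.80

Mercator areal scale is sec²φ.
At 62.8°: sec²(62.8°) = 1/0.4571² = 4.786.
At 27°: sec²(27°) = 1/0.8910² = 1.260.
Ratio = 4.786/1.260 = cos²(27°)/cos²(62.8°) ≈ 3.80.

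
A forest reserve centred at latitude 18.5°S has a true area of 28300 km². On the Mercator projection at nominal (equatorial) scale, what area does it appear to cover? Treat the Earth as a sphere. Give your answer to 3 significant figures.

Mercator is conformal, so the point scale is isotropic: h = k = sec φ = 1/cos φ.
Areal scale = k² = sec²φ = 1/cos²(18.5°) = 1/0.9483² = 1.112.
Apparent area = 28300 × 1.112 ≈ 31500 km².

31500 km²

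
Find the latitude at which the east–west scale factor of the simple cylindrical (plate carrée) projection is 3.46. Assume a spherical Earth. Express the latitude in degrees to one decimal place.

73.2°

Plate carrée: h = 1, k = sec φ along parallels.
sec φ = 3.46  ⇒  cos φ = 0.2890  ⇒  φ ≈ 73.2°.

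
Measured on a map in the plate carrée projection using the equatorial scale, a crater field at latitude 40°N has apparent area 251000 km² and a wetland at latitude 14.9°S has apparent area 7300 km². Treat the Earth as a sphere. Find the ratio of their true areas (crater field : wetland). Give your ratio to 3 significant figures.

27.3

On the plate carrée, areal scale = h·k = 1 × sec φ, so true area = apparent × cos φ.
True area of crater field: 251000 × cos(40°) = 251000 × 0.7660 = 192300 km².
True area of wetland: 7300 × cos(14.9°) = 7300 × 0.9664 = 7055 km².
Ratio = 192300 / 7055 ≈ 27.3.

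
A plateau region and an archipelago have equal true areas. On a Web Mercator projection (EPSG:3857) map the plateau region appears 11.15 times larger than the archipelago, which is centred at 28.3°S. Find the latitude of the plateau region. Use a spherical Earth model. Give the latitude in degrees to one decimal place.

74.7°

For equal true areas on Mercator, apparent areas scale as sec²φ, so the ratio is cos²φ₂ / cos²φ₁.
cos²φ₂ / cos²φ₁ = 11.15  ⇒  cos φ₁ = cos 28.3° / √11.15 = 0.8805/3.339 = 0.2637.
φ₁ = arccos(0.2637) ≈ 74.7°.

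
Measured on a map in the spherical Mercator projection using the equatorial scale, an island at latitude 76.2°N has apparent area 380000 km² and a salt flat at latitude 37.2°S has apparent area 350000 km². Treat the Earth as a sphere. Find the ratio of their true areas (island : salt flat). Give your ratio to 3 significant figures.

0.0974

Mercator's areal exaggeration is sec²φ; hence true area = (apparent area) · cos²φ.
True area of island: 380000 × cos²(76.2°) = 380000 × 0.05690 = 21620 km².
True area of salt flat: 350000 × cos²(37.2°) = 350000 × 0.6345 = 222100 km².
Ratio = 21620 / 222100 ≈ 0.0974.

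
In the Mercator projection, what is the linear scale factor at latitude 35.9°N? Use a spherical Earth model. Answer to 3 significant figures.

1.23

For Mercator, h = k = sec φ (a conformal cylindrical projection has a single point scale, 1/cos φ).
k = 1/cos 35.9° = 1/0.8100 = 1.235.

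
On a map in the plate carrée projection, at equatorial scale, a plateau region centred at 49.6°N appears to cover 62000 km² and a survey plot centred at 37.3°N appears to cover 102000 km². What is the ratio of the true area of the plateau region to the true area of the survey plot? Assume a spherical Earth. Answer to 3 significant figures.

On the plate carrée, areal scale = h·k = 1 × sec φ, so true area = apparent × cos φ.
True area of plateau region: 62000 × cos(49.6°) = 62000 × 0.6481 = 40180 km².
True area of survey plot: 102000 × cos(37.3°) = 102000 × 0.7955 = 81140 km².
Ratio = 40180 / 81140 ≈ 0.495.

0.495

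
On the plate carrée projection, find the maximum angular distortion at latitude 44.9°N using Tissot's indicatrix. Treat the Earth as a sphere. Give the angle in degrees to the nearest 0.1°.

Plate carrée maps x = Rλ, y = Rφ. The meridian scale is h = 1 and the parallel scale is k = 1/cos φ = sec φ.
At 44.9°: h = 1.000, k = 1.412; principal scales a = 1.412, b = 1.000.
sin(ω/2) = (a − b)/(a + b) = 0.4118/2.412 = 0.1707, so ω = 2 arcsin(0.1707) ≈ 19.7°.

19.7°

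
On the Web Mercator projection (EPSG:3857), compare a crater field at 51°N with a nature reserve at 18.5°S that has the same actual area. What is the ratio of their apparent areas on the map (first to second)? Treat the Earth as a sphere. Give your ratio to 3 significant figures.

2.27

Mercator is conformal with k = sec φ, so areal scale = k² = sec²φ.
At 51°: sec²(51°) = 1/0.6293² = 2.525.
At 18.5°: sec²(18.5°) = 1/0.9483² = 1.112.
Ratio = 2.525/1.112 = cos²(18.5°)/cos²(51°) ≈ 2.27.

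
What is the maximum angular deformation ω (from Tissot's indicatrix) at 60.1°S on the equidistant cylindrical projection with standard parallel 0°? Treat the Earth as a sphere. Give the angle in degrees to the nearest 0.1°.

39.1°

Plate carrée maps x = Rλ, y = Rφ. The meridian scale is h = 1 and the parallel scale is k = 1/cos φ = sec φ.
At 60.1°: h = 1.000, k = 2.006; principal scales a = 2.006, b = 1.000.
sin(ω/2) = (a − b)/(a + b) = 1.006/3.006 = 0.3347, so ω = 2 arcsin(0.3347) ≈ 39.1°.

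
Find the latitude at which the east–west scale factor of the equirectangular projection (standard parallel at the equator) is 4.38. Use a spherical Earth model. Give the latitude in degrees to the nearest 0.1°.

76.8°

Plate carrée: h = 1, k = sec φ along parallels.
sec φ = 4.38  ⇒  cos φ = 0.2283  ⇒  φ ≈ 76.8°.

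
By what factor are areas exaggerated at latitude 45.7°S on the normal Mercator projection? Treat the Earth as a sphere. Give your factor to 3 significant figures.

Mercator is conformal, so the point scale is isotropic: h = k = sec φ = 1/cos φ.
Areal scale = k² = sec²φ = 1/cos²(45.7°) = 1/0.6984² = 2.050.

2.05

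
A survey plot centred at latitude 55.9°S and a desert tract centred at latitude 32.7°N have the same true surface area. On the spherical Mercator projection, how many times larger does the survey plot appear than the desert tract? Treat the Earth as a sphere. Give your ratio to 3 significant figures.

2.25

Mercator is conformal with k = sec φ, so areal scale = k² = sec²φ.
At 55.9°: sec²(55.9°) = 1/0.5606² = 3.182.
At 32.7°: sec²(32.7°) = 1/0.8415² = 1.412.
Ratio = 3.182/1.412 = cos²(32.7°)/cos²(55.9°) ≈ 2.25.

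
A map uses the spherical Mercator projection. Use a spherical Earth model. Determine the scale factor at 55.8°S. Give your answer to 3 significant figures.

Mercator is conformal, so the point scale is isotropic: h = k = sec φ = 1/cos φ.
k = 1/cos 55.8° = 1/0.5621 = 1.779.

1.78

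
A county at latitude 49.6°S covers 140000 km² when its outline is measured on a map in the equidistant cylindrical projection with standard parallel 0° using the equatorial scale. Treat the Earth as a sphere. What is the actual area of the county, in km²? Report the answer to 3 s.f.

90700 km²

In the plate carrée (x = Rλ, y = Rφ), meridians are true-scale (h = 1) and parallels are stretched by k = sec φ.
Areal scale = h·k = 1 × sec φ; at 49.6°, h = 1.000, k = 1.543, so h·k = 1.543.
True area = apparent / (areal scale) = 140000 / 1.543 ≈ 90700 km².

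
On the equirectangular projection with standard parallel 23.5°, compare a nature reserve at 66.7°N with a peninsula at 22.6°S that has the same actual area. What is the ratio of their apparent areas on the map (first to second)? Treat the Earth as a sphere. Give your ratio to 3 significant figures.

The equidistant cylindrical projection with φ₀ = 23.5° has h = 1 (meridians true) and k = cos φ₀ / cos φ along parallels.
Areal scale at 66.7°: h·k = 1.000 × 2.318 = 2.318.
Areal scale at 22.6°: h·k = 1.000 × 0.9933 = 0.9933.
Ratio = 2.318/0.9933 ≈ 2.33.

2.33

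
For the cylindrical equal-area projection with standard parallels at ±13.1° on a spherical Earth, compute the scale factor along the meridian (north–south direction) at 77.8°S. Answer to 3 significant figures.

Cylindrical equal-area (φ₀ = 13.1°): h = cos φ / cos 13.1° along meridians, k = cos 13.1° / cos φ along parallels; h·k = 1.
h = cos 77.8° / cos 13.1° = 0.2113/0.9740 = 0.2170.

0.217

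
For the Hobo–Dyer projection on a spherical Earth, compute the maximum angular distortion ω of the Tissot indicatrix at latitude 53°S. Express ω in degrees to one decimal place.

31.3°

The Hobo–Dyer projection is cylindrical equal-area with φ₀ = 37.5°. For cylindrical equal-area with standard parallel φ₀, h = cos φ / cos φ₀ and k = cos φ₀ / cos φ, so h·k = 1.
At 53°: h = 0.7586, k = 1.318; principal scales a = 1.318, b = 0.7586.
sin(ω/2) = (a − b)/(a + b) = 0.5597/2.077 = 0.2695, so ω = 2 arcsin(0.2695) ≈ 31.3°.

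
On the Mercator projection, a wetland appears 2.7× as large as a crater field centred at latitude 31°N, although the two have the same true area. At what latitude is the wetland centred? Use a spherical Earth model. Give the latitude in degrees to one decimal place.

For equal true areas on Mercator, apparent areas scale as sec²φ, so the ratio is cos²φ₂ / cos²φ₁.
cos²φ₂ / cos²φ₁ = 2.7  ⇒  cos φ₁ = cos 31° / √2.7 = 0.8572/1.643 = 0.5217.
φ₁ = arccos(0.5217) ≈ 58.6°.

58.6°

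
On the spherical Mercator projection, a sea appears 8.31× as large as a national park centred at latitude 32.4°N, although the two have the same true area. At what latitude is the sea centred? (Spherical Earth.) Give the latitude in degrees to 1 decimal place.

73.0°

On Mercator, (apparent₁)/(apparent₂) = sec²φ₁ / sec²φ₂ when true areas are equal.
cos²φ₂ / cos²φ₁ = 8.31  ⇒  cos φ₁ = cos 32.4° / √8.31 = 0.8443/2.883 = 0.2929.
φ₁ = arccos(0.2929) ≈ 73.0°.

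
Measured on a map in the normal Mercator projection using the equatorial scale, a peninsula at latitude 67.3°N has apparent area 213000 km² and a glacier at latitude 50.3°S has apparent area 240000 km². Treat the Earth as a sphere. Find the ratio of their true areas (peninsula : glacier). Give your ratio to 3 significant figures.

Since Mercator area scale is 1/cos²φ, the true area equals the apparent area multiplied by cos²φ.
True area of peninsula: 213000 × cos²(67.3°) = 213000 × 0.1489 = 31720 km².
True area of glacier: 240000 × cos²(50.3°) = 240000 × 0.4080 = 97930 km².
Ratio = 31720 / 97930 ≈ 0.324.

0.324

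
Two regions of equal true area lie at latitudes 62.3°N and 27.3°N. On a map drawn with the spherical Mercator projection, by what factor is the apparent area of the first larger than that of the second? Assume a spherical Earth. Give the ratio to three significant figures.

Mercator areal scale is sec²φ.
At 62.3°: sec²(62.3°) = 1/0.4648² = 4.628.
At 27.3°: sec²(27.3°) = 1/0.8886² = 1.266.
Ratio = 4.628/1.266 = cos²(27.3°)/cos²(62.3°) ≈ 3.65.

3.65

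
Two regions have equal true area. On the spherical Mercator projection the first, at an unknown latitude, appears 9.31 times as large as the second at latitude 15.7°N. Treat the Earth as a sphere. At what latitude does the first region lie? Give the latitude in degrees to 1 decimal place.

71.6°

On Mercator, (apparent₁)/(apparent₂) = sec²φ₁ / sec²φ₂ when true areas are equal.
cos²φ₂ / cos²φ₁ = 9.31  ⇒  cos φ₁ = cos 15.7° / √9.31 = 0.9627/3.051 = 0.3155.
φ₁ = arccos(0.3155) ≈ 71.6°.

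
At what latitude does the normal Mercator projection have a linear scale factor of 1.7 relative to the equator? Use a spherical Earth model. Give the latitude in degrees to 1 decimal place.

54.0°

Mercator scale is k = sec φ = 1/cos φ.
1/cos φ = 1.7  ⇒  cos φ = 0.5882  ⇒  φ = arccos(0.5882) ≈ 54.0°.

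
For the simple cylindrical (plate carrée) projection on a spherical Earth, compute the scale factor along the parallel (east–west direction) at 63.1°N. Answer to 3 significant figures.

Plate carrée maps x = Rλ, y = Rφ. The meridian scale is h = 1 and the parallel scale is k = 1/cos φ = sec φ.
k = 1/cos 63.1° = 1/0.4524 = 2.210.

2.21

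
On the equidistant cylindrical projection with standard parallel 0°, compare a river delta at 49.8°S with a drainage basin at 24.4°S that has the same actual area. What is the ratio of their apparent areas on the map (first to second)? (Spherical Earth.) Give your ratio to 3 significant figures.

In the plate carrée (x = Rλ, y = Rφ), meridians are true-scale (h = 1) and parallels are stretched by k = sec φ.
Areal scale at 49.8°: h·k = 1.000 × 1.549 = 1.549.
Areal scale at 24.4°: h·k = 1.000 × 1.098 = 1.098.
Ratio = 1.549/1.098 ≈ 1.41.

1.41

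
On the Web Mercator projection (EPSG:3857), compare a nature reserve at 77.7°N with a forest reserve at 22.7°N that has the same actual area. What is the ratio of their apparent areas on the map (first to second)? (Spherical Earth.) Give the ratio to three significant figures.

18.8

Mercator is conformal with k = sec φ, so areal scale = k² = sec²φ.
At 77.7°: sec²(77.7°) = 1/0.2130² = 22.04.
At 22.7°: sec²(22.7°) = 1/0.9225² = 1.175.
Ratio = 22.04/1.175 = cos²(22.7°)/cos²(77.7°) ≈ 18.8.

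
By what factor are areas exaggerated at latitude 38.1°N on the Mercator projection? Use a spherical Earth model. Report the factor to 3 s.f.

1.61

For Mercator, h = k = sec φ (a conformal cylindrical projection has a single point scale, 1/cos φ).
Areal scale = k² = sec²φ = 1/cos²(38.1°) = 1/0.7869² = 1.615.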